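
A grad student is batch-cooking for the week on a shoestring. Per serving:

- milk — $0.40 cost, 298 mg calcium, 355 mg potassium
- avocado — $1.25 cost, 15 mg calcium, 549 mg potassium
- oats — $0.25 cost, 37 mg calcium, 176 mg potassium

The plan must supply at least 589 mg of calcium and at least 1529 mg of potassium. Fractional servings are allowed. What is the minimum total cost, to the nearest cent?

The cheapest plan sits at a corner of the feasible region — with two constraints it uses at most two foods.
milk only: max(589/298, 1529/355) = 4.307 servings → $1.72.
avocado only: max(589/15, 1529/549) = 39.27 servings → $49.08.
oats only: max(589/37, 1529/176) = 15.92 servings → $3.98.
milk + avocado with both tight: 1.898 servings and 1.558 servings → $2.71.
milk + oats with both tight: 1.198 servings and 6.271 servings → $2.05.
avocado + oats: the both-tight solution has a negative serving — not a feasible corner.
So the least-cost plan costs $1.72.

$1.72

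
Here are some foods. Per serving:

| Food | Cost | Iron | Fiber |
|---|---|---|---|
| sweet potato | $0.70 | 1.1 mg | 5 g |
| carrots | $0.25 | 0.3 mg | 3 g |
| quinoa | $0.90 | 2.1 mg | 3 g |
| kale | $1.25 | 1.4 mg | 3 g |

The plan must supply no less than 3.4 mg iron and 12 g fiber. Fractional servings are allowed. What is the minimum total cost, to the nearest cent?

sweet potato only: max(3.4/1.1, 12/5) = 3.091 servings → $2.16.
carrots only: max(3.4/0.3, 12/3) = 11.33 servings → $2.83.
quinoa only: max(3.4/2.1, 12/3) = 4 servings → $3.60.
kale only: max(3.4/1.4, 12/3) = 4 servings → $5.00.
sweet potato + carrots: the both-tight solution has a negative serving — not a feasible corner.
sweet potato + quinoa with both tight: 2.083 servings and 0.5278 servings → $1.93.
sweet potato + kale with both tight: 1.784 servings and 1.027 servings → $2.53.
carrots + quinoa with both tight: 2.778 servings and 1.222 servings → $1.79.
carrots + kale with both tight: 2 servings and 2 servings → $3.00.
quinoa + kale: the both-tight solution has a negative serving — not a feasible corner.
Cheapest feasible corner: $1.79.

$1.79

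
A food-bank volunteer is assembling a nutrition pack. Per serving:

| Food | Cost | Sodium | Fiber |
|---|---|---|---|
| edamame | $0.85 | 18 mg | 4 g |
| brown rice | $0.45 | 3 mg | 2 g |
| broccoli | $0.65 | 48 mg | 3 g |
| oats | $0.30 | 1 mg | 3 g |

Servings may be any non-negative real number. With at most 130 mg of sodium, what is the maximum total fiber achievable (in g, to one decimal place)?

390.0 g

Fiber per mg sodium: oats 3, brown rice 0.6667, edamame 0.2222, broccoli 0.0625.
With no serving limits, spend the whole sodium allowance on oats: 130 mg / 1 mg × 3 g = 390.0 g.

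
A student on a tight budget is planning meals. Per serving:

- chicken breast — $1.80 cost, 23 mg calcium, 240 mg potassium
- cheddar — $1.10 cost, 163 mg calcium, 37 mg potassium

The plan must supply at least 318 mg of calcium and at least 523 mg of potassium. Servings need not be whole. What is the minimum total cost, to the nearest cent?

$5.30

At the optimum either one food covers both requirements or two foods hit both targets exactly; no other combination can be cheaper.
chicken breast only: max(318/23, 523/240) = 13.83 servings → $24.89.
cheddar only: max(318/163, 523/37) = 14.14 servings → $15.55.
chicken breast + cheddar with both tight: 1.92 servings and 1.68 servings → $5.30.
So the least-cost plan costs $5.30.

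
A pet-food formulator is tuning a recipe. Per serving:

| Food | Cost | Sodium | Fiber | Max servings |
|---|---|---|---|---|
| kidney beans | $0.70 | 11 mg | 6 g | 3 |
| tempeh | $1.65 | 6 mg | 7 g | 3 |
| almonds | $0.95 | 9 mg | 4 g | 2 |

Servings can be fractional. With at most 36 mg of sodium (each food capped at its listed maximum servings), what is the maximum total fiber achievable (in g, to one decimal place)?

Fiber per mg sodium: tempeh 1.167, kidney beans 0.5455, almonds 0.4444.
Take 3 servings of tempeh: uses 18 mg sodium, +21.0 g fiber (running total 21.0 g).
Take 1.636 servings of kidney beans: uses 18 mg sodium, +9.8 g fiber (running total 30.8 g).
Greedy by best ratio exhausts the sodium allowance optimally: 30.8 g.

30.8 g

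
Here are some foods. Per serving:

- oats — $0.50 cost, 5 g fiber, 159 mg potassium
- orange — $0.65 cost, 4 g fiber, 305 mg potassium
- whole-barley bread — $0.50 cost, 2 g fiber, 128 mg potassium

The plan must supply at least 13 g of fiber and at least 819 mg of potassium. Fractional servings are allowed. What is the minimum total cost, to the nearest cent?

$1.87

Two binding constraints pin down two serving amounts, so the optimal mix uses at most two foods. The candidates are each food alone (scaled to the tighter of fiber/potassium) and each pair with both constraints tight.
oats only: max(13/5, 819/159) = 5.151 servings → $2.58.
orange only: max(13/4, 819/305) = 3.25 servings → $2.11.
whole-barley bread only: max(13/2, 819/128) = 6.5 servings → $3.25.
oats + orange with both tight: 0.775 servings and 2.281 servings → $1.87.
oats + whole-barley bread with both tight: 0.08075 servings and 6.298 servings → $3.19.
orange + whole-barley bread with both targets exact would need a negative amount; discard.
So the least-cost plan costs $1.87.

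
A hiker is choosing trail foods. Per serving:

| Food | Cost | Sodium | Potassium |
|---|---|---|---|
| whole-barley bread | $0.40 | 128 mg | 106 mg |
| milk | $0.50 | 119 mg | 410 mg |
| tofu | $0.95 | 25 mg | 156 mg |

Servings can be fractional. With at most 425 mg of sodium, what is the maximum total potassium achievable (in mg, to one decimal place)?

Potassium per mg sodium: tofu 6.24, milk 3.445, whole-barley bread 0.8281.
With no serving limits, spend the whole sodium allowance on tofu: 425 mg / 25 mg × 156 mg = 2652.0 mg.

2652.0 mg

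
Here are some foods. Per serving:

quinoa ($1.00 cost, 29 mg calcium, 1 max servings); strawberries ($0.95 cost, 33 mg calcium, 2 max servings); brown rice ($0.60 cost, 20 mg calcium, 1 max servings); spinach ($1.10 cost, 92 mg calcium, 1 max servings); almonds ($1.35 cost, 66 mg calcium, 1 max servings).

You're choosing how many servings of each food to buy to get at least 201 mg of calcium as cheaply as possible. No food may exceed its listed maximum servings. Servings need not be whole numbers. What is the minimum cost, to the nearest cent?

$3.69

Cost per mg of calcium: spinach $0.0120, almonds $0.0205, strawberries $0.0288, brown rice $0.0300, quinoa $0.0345.
Take 1 serving of spinach: +92.0 mg calcium for $1.10 (total $1.10, still need 109.0 mg).
Take 1 serving of almonds: +66.0 mg calcium for $1.35 (total $2.45, still need 43.0 mg).
Take 1.303 servings of strawberries: +43.0 mg calcium for $1.24 (total $3.69, still need 0.0 mg).
Filling from the cheapest source first is optimal under one linear minimum: $3.69.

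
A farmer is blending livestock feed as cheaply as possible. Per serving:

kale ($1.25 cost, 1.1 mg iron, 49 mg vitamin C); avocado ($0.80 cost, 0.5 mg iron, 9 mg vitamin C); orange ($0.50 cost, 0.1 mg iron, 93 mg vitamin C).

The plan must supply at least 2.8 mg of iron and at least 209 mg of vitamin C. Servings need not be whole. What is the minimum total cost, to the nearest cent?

$3.55

kale only: max(2.8/1.1, 209/49) = 4.265 servings → $5.33.
avocado only: max(2.8/0.5, 209/9) = 23.22 servings → $18.58.
orange only: max(2.8/0.1, 209/93) = 28 servings → $14.00.
kale + avocado: intersection lies outside the first quadrant.
kale + orange with both tight: 2.459 servings and 0.9517 servings → $3.55.
avocado + orange with both tight: 5.252 servings and 1.739 servings → $5.07.
So the least-cost plan costs $3.55.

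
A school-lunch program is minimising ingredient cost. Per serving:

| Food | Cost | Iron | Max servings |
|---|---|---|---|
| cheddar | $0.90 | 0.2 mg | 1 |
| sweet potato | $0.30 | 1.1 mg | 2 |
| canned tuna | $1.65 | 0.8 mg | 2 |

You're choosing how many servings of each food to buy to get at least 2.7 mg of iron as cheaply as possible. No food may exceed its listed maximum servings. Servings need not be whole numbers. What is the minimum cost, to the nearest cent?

Cost per mg of iron: sweet potato $0.2727, canned tuna $2.0625, cheddar $4.5000.
Take 2 servings of sweet potato: +2.2 mg iron for $0.60 (total $0.60, still need 0.5 mg).
Take 0.625 servings of canned tuna: +0.5 mg iron for $1.03 (total $1.63, still need 0.0 mg).
Filling from the cheapest source first is optimal under one linear minimum: $1.63.

$1.63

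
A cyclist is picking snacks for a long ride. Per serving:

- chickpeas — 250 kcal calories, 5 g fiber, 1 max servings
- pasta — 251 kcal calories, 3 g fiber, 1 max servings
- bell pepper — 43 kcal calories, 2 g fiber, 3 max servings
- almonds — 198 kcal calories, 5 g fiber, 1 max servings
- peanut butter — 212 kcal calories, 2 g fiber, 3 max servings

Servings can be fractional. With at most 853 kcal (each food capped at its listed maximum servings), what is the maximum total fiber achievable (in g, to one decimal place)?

19.2 g

Fiber per kcal: bell pepper 0.04651, almonds 0.02525, chickpeas 0.02, pasta 0.01195, peanut butter 0.009434.
Take 3 servings of bell pepper: uses 129 kcal, +6.0 g fiber (running total 6.0 g).
Take 1 serving of almonds: uses 198 kcal, +5.0 g fiber (running total 11.0 g).
Take 1 serving of chickpeas: uses 250 kcal, +5.0 g fiber (running total 16.0 g).
Take 1 serving of pasta: uses 251 kcal, +3.0 g fiber (running total 19.0 g).
Take 0.1179 servings of peanut butter: uses 25 kcal, +0.2 g fiber (running total 19.2 g).
Filling greedily by fiber-per-kcal is optimal for one linear limit, giving 19.2 g.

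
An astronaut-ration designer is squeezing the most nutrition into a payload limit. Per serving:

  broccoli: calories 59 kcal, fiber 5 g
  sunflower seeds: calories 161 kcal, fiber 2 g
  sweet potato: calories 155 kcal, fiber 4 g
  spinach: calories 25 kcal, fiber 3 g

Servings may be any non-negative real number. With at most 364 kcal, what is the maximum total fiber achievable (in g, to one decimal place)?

Fiber per kcal: spinach 0.12, broccoli 0.08475, sweet potato 0.02581, sunflower seeds 0.01242.
With no serving limits, spend the whole calories allowance on spinach: 364 kcal / 25 kcal × 3 g = 43.7 g.

43.7 g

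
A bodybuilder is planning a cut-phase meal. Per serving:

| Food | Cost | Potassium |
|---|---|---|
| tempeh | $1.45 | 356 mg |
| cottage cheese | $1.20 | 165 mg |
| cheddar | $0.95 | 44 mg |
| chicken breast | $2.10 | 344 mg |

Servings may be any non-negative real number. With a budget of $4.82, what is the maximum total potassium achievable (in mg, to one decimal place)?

Potassium per dollar: tempeh 245.5, chicken breast 163.8, cottage cheese 137.5, cheddar 46.32.
With no serving limits, spend the whole cost allowance on tempeh: $4.82 / $1.45 × 356 mg = 1183.4 mg.

1183.4 mg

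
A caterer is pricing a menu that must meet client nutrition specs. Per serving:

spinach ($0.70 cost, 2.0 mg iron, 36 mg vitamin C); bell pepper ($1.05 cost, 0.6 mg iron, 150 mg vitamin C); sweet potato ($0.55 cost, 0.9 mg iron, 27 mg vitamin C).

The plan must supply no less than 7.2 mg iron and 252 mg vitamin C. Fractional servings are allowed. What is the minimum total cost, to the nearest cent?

$3.26

A basic optimal solution has at most two foods positive. Try each food alone and each pair with both targets met exactly.
spinach only: max(7.2/2.0, 252/36) = 7 servings → $4.90.
bell pepper only: max(7.2/0.6, 252/150) = 12 servings → $12.60.
sweet potato only: max(7.2/0.9, 252/27) = 9.333 servings → $5.13.
spinach + bell pepper with both tight: 3.336 servings and 0.8793 servings → $3.26.
spinach + sweet potato: the both-tight solution has a negative serving — not a feasible corner.
bell pepper + sweet potato with both tight: 0.2727 servings and 7.818 servings → $4.59.
The minimum over all feasible corners is $3.26.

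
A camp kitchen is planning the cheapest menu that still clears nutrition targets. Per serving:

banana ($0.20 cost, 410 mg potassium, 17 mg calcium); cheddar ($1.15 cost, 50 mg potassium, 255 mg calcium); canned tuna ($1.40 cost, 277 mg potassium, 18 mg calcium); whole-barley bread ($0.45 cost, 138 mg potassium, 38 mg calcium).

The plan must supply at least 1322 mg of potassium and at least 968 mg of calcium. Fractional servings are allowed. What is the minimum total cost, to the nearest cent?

The cheapest plan sits at a corner of the feasible region — with two constraints it uses at most two foods.
banana only: max(1322/410, 968/17) = 56.94 servings → $11.39.
cheddar only: max(1322/50, 968/255) = 26.44 servings → $30.41.
canned tuna only: max(1322/277, 968/18) = 53.78 servings → $75.29.
whole-barley bread only: max(1322/138, 968/38) = 25.47 servings → $11.46.
banana + cheddar with both tight: 2.784 servings and 3.61 servings → $4.71.
banana + canned tuna: intersection lies outside the first quadrant.
banana + whole-barley bread with both targets exact would need a negative amount; discard.
cheddar + canned tuna with both tight: 3.504 servings and 4.14 servings → $9.83.
cheddar + whole-barley bread with both tight: 2.504 servings and 8.673 servings → $6.78.
canned tuna + whole-barley bread with both targets exact would need a negative amount; discard.
So the least-cost plan costs $4.71.

$4.71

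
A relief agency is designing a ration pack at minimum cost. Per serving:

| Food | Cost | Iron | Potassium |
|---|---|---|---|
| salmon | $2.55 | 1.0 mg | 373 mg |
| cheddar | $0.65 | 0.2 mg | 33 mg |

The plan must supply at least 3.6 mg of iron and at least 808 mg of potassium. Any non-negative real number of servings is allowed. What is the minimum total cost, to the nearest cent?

salmon only: max(3.6/1.0, 808/373) = 3.6 servings → $9.18.
cheddar only: max(3.6/0.2, 808/33) = 24.48 servings → $15.92.
salmon + cheddar with both tight: 1.029 servings and 12.86 servings → $10.98.
So the least-cost plan costs $9.18.

$9.18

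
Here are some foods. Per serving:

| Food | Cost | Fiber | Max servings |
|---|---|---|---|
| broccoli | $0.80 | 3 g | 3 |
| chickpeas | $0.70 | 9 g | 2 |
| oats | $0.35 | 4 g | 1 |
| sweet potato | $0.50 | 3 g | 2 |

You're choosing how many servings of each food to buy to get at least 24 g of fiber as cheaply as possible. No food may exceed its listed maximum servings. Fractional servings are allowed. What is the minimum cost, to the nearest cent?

Cost per g of fiber: chickpeas $0.0778, oats $0.0875, sweet potato $0.1667, broccoli $0.2667.
Take 2 servings of chickpeas: +18.0 g fiber for $1.40 (total $1.40, still need 6.0 g).
Take 1 serving of oats: +4.0 g fiber for $0.35 (total $1.75, still need 2.0 g).
Take 0.6667 servings of sweet potato: +2.0 g fiber for $0.33 (total $2.08, still need 0.0 g).
Greedy by cheapest-per-g is optimal for a single linear constraint, so the minimum cost is $2.08.

$2.08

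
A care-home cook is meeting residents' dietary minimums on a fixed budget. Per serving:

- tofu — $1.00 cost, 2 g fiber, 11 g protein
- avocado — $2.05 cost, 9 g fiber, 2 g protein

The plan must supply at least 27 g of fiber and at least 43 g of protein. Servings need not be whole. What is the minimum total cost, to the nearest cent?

With two linear requirements the optimum uses one or two foods; enumerate the corners.
tofu only: max(27/2, 43/11) = 13.5 servings → $13.50.
avocado only: max(27/9, 43/2) = 21.5 servings → $44.08.
tofu + avocado with both tight: 3.505 servings and 2.221 servings → $8.06.
Cheapest feasible corner: $8.06.

$8.06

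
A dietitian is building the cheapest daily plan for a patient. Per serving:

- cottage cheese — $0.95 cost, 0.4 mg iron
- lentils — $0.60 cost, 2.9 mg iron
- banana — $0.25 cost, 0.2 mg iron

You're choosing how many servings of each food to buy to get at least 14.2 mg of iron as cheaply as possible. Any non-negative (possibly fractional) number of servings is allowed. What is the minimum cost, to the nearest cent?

Cost per mg of iron: lentils $0.2069, banana $1.2500, cottage cheese $2.3750.
With no serving limits, use only lentils: 14.2 mg / 2.9 mg = 4.897 servings × $0.60 = $2.94.

$2.94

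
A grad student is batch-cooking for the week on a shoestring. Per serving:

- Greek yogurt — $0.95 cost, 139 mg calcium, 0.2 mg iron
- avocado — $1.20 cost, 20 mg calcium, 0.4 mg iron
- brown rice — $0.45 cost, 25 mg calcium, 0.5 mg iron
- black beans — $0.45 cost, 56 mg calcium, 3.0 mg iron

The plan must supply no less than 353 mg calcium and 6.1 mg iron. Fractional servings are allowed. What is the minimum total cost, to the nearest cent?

At the optimum either one food covers both requirements or two foods hit both targets exactly; no other combination can be cheaper.
Greek yogurt only: max(353/139, 6.1/0.2) = 30.5 servings → $28.98.
avocado only: max(353/20, 6.1/0.4) = 17.65 servings → $21.18.
brown rice only: max(353/25, 6.1/0.5) = 14.12 servings → $6.35.
black beans only: max(353/56, 6.1/3.0) = 6.304 servings → $2.84.
Greek yogurt + avocado with both tight: 0.3721 servings and 15.06 servings → $18.43.
Greek yogurt + brown rice with both tight: 0.3721 servings and 12.05 servings → $5.78.
Greek yogurt + black beans with both tight: 1.768 servings and 1.915 servings → $2.54.
avocado + brown rice (both tight): parallel constraints — no distinct corner.
avocado + black beans: intersection lies outside the first quadrant.
brown rice + black beans with both targets exact would need a negative amount; discard.
So the least-cost plan costs $2.54.

$2.54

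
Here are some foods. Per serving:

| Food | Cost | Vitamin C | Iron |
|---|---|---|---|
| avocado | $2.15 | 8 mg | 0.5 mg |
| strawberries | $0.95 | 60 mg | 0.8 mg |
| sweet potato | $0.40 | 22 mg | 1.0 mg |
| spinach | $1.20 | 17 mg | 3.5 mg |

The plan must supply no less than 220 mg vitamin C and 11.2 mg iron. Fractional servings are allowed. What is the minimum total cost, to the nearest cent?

$4.39

With two linear requirements the optimum uses one or two foods; enumerate the corners.
avocado only: max(220/8, 11.2/0.5) = 27.5 servings → $59.12.
strawberries only: max(220/60, 11.2/0.8) = 14 servings → $13.30.
sweet potato only: max(220/22, 11.2/1.0) = 11.2 servings → $4.48.
spinach only: max(220/17, 11.2/3.5) = 12.94 servings → $15.53.
avocado + strawberries with both tight: 21.02 servings and 0.8644 servings → $46.01.
avocado + sweet potato with both tight: 8.8 servings and 6.8 servings → $21.64.
avocado + spinach with both targets exact would need a negative amount; discard.
strawberries + sweet potato: the both-tight solution has a negative serving — not a feasible corner.
strawberries + spinach with both tight: 2.951 servings and 2.525 servings → $5.83.
sweet potato + spinach with both tight: 9.66 servings and 0.44 servings → $4.39.
Cheapest feasible corner: $4.39.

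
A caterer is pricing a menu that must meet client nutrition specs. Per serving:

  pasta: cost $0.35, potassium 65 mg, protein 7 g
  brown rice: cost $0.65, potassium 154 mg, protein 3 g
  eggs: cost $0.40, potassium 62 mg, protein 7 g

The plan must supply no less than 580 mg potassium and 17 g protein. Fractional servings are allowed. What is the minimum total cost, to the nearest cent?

$2.52

Two binding constraints pin down two serving amounts, so the optimal mix uses at most two foods. The candidates are each food alone (scaled to the tighter of potassium/protein) and each pair with both constraints tight.
pasta only: max(580/65, 17/7) = 8.923 servings → $3.12.
brown rice only: max(580/154, 17/3) = 5.667 servings → $3.68.
eggs only: max(580/62, 17/7) = 9.355 servings → $3.74.
pasta + brown rice with both tight: 0.9943 servings and 3.347 servings → $2.52.
pasta + eggs: intersection lies outside the first quadrant.
brown rice + eggs with both tight: 3.37 servings and 0.9843 servings → $2.58.
The minimum over all feasible corners is $2.52.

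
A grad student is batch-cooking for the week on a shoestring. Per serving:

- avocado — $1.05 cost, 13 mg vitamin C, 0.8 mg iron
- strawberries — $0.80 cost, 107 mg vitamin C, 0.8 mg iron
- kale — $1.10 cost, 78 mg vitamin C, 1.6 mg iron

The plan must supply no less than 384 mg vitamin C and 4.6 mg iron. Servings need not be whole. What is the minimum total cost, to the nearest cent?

avocado only: max(384/13, 4.6/0.8) = 29.54 servings → $31.02.
strawberries only: max(384/107, 4.6/0.8) = 5.75 servings → $4.60.
kale only: max(384/78, 4.6/1.6) = 4.923 servings → $5.42.
avocado + strawberries with both tight: 2.46 servings and 3.29 servings → $5.22.
avocado + kale: the both-tight solution has a negative serving — not a feasible corner.
strawberries + kale with both tight: 2.349 servings and 1.7 servings → $3.75.
So the least-cost plan costs $3.75.

$3.75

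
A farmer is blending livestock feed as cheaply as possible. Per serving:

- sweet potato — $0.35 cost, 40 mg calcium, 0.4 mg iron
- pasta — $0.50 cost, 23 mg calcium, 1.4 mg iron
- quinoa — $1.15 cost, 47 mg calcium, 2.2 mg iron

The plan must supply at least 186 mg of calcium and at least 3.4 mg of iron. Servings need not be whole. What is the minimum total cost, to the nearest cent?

An LP optimum is at a vertex; with two nutrient constraints at most two foods are used. Check each candidate.
sweet potato only: max(186/40, 3.4/0.4) = 8.5 servings → $2.98.
pasta only: max(186/23, 3.4/1.4) = 8.087 servings → $4.04.
quinoa only: max(186/47, 3.4/2.2) = 3.957 servings → $4.55.
sweet potato + pasta with both tight: 3.893 servings and 1.316 servings → $2.02.
sweet potato + quinoa with both tight: 3.604 servings and 0.8902 servings → $2.29.
pasta + quinoa with both targets exact would need a negative amount; discard.
So the least-cost plan costs $2.02.

$2.02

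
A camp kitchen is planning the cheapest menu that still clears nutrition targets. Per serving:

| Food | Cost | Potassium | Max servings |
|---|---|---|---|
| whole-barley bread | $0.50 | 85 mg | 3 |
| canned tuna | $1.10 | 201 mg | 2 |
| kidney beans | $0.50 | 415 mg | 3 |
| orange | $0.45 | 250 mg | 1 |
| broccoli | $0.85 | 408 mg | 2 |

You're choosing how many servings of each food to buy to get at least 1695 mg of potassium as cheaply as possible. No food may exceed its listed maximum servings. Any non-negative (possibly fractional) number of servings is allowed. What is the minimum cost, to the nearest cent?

Cost per mg of potassium: kidney beans $0.0012, orange $0.0018, broccoli $0.0021, canned tuna $0.0055, whole-barley bread $0.0059.
Take 3 servings of kidney beans: +1245.0 mg potassium for $1.50 (total $1.50, still need 450.0 mg).
Take 1 serving of orange: +250.0 mg potassium for $0.45 (total $1.95, still need 200.0 mg).
Take 0.4902 servings of broccoli: +200.0 mg potassium for $0.42 (total $2.37, still need 0.0 mg).
Greedy by cheapest-per-mg is optimal for a single linear constraint, so the minimum cost is $2.37.

$2.37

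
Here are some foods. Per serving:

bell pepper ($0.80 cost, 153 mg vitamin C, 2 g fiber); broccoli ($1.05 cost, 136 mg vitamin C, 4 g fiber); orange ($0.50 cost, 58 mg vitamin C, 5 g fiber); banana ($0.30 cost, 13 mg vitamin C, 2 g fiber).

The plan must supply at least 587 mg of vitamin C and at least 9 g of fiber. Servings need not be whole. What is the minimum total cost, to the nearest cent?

$3.13

At the optimum either one food covers both requirements or two foods hit both targets exactly; no other combination can be cheaper.
bell pepper only: max(587/153, 9/2) = 4.5 servings → $3.60.
broccoli only: max(587/136, 9/4) = 4.316 servings → $4.53.
orange only: max(587/58, 9/5) = 10.12 servings → $5.06.
banana only: max(587/13, 9/2) = 45.15 servings → $13.55.
bell pepper + broccoli with both tight: 3.306 servings and 0.5971 servings → $3.27.
bell pepper + orange with both tight: 3.718 servings and 0.3128 servings → $3.13.
bell pepper + banana with both tight: 3.775 servings and 0.725 servings → $3.24.
broccoli + orange with both targets exact would need a negative amount; discard.
broccoli + banana: the both-tight solution has a negative serving — not a feasible corner.
orange + banana with both targets exact would need a negative amount; discard.
Cheapest feasible corner: $3.13.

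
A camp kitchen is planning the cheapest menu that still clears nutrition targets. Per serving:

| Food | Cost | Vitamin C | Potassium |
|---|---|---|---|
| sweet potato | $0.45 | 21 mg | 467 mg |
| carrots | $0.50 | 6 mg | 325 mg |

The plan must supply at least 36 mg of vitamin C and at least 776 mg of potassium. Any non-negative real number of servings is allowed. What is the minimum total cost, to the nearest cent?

For a min-cost LP with two ≥-constraints, a basic feasible solution has at most two positive variables.
sweet potato only: max(36/21, 776/467) = 1.714 servings → $0.77.
carrots only: max(36/6, 776/325) = 6 servings → $3.00.
sweet potato + carrots: the both-tight solution has a negative serving — not a feasible corner.
Cheapest feasible corner: $0.77.

$0.77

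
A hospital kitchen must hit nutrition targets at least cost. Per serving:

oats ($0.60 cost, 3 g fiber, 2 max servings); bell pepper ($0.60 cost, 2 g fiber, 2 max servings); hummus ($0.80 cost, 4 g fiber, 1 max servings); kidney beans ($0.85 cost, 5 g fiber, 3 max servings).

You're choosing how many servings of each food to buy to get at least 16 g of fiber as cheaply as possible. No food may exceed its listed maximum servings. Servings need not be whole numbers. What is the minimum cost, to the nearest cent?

$2.75

Cost per g of fiber: kidney beans $0.1700, oats $0.2000, hummus $0.2000, bell pepper $0.3000.
Take 3 servings of kidney beans: +15.0 g fiber for $2.55 (total $2.55, still need 1.0 g).
Take 0.3333 servings of oats: +1.0 g fiber for $0.20 (total $2.75, still need 0.0 g).
Filling from the cheapest source first is optimal under one linear minimum: $2.75.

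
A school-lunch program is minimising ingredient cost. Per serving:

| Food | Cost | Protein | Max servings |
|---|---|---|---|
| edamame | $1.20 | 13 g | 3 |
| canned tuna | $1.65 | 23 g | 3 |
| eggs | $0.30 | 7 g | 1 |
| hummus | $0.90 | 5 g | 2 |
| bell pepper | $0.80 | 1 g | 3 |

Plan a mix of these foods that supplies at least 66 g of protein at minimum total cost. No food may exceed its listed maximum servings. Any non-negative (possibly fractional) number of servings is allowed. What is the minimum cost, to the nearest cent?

$4.53

Cost per g of protein: eggs $0.0429, canned tuna $0.0717, edamame $0.0923, hummus $0.1800, bell pepper $0.8000.
Take 1 serving of eggs: +7.0 g protein for $0.30 (total $0.30, still need 59.0 g).
Take 2.565 servings of canned tuna: +59.0 g protein for $4.23 (total $4.53, still need 0.0 g).
Greedy by cheapest-per-g is optimal for a single linear constraint, so the minimum cost is $4.53.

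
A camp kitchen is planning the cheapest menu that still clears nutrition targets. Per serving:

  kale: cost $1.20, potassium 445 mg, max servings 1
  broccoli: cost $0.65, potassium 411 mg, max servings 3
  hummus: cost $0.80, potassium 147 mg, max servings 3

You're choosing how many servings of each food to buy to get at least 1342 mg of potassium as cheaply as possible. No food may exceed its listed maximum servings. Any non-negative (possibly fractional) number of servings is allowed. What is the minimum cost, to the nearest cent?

$2.24

Cost per mg of potassium: broccoli $0.0016, kale $0.0027, hummus $0.0054.
Take 3 servings of broccoli: +1233.0 mg potassium for $1.95 (total $1.95, still need 109.0 mg).
Take 0.2449 servings of kale: +109.0 mg potassium for $0.29 (total $2.24, still need 0.0 mg).
Filling from the cheapest source first is optimal under one linear minimum: $2.24.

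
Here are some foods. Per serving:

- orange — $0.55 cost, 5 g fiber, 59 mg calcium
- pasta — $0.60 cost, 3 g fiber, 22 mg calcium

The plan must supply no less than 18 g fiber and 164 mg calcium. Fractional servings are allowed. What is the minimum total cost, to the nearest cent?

An LP optimum is at a vertex; with two nutrient constraints at most two foods are used. Check each candidate.
orange only: max(18/5, 164/59) = 3.6 servings → $1.98.
pasta only: max(18/3, 164/22) = 7.455 servings → $4.47.
orange + pasta with both tight: 1.433 servings and 3.612 servings → $2.96.
Cheapest feasible corner: $1.98.

$1.98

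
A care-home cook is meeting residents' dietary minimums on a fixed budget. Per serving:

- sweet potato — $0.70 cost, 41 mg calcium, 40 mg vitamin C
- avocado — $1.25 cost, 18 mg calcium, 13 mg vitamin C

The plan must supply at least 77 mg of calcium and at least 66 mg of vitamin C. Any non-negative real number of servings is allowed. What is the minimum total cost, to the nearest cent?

$1.31

At the optimum either one food covers both requirements or two foods hit both targets exactly; no other combination can be cheaper.
sweet potato only: max(77/41, 66/40) = 1.878 servings → $1.31.
avocado only: max(77/18, 66/13) = 5.077 servings → $6.35.
sweet potato + avocado with both tight: 1 serving and 2 servings → $3.20.
So the least-cost plan costs $1.31.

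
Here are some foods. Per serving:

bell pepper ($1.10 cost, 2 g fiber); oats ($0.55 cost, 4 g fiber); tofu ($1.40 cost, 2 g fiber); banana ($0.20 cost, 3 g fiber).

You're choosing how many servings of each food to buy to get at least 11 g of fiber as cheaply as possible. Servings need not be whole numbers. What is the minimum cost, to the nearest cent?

$0.73

Cost per g of fiber: banana $0.0667, oats $0.1375, bell pepper $0.5500, tofu $0.7000.
With no serving limits, use only banana: 11 g / 3 g = 3.667 servings × $0.20 = $0.73.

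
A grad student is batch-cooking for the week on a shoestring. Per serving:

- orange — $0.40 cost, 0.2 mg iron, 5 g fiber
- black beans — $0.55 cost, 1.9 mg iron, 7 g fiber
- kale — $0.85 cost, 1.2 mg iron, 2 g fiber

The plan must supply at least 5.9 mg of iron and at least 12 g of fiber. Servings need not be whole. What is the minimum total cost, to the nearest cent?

$1.71

orange only: max(5.9/0.2, 12/5) = 29.5 servings → $11.80.
black beans only: max(5.9/1.9, 12/7) = 3.105 servings → $1.71.
kale only: max(5.9/1.2, 12/2) = 6 servings → $5.10.
orange + black beans: intersection lies outside the first quadrant.
orange + kale with both tight: 0.4643 servings and 4.839 servings → $4.30.
black beans + kale with both tight: 0.5652 servings and 4.022 servings → $3.73.
Cheapest feasible corner: $1.71.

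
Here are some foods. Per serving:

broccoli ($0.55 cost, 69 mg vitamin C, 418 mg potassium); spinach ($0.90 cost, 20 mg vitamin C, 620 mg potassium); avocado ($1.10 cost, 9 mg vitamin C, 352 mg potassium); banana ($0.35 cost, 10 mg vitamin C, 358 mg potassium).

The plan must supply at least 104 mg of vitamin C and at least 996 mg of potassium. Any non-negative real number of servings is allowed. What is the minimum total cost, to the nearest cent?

$1.16

broccoli only: max(104/69, 996/418) = 2.383 servings → $1.31.
spinach only: max(104/20, 996/620) = 5.2 servings → $4.68.
avocado only: max(104/9, 996/352) = 11.56 servings → $12.71.
banana only: max(104/10, 996/358) = 10.4 servings → $3.64.
broccoli + spinach with both tight: 1.295 servings and 0.7336 servings → $1.37.
broccoli + avocado with both tight: 1.347 servings and 1.23 servings → $2.09.
broccoli + banana with both tight: 1.329 servings and 1.23 servings → $1.16.
spinach + avocado: intersection lies outside the first quadrant.
spinach + banana: the both-tight solution has a negative serving — not a feasible corner.
avocado + banana: intersection lies outside the first quadrant.
So the least-cost plan costs $1.16.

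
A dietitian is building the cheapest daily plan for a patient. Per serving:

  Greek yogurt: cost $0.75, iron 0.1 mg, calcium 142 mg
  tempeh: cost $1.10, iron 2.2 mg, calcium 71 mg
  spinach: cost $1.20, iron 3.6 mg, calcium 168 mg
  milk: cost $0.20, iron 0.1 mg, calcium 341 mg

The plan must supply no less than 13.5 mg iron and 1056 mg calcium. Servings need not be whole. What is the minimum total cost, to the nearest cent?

For a min-cost LP with two ≥-constraints, a basic feasible solution has at most two positive variables.
Greek yogurt only: max(13.5/0.1, 1056/142) = 135 servings → $101.25.
tempeh only: max(13.5/2.2, 1056/71) = 14.87 servings → $16.36.
spinach only: max(13.5/3.6, 1056/168) = 6.286 servings → $7.54.
milk only: max(13.5/0.1, 1056/341) = 135 servings → $27.00.
Greek yogurt + tempeh with both tight: 4.47 servings and 5.933 servings → $9.88.
Greek yogurt + spinach with both tight: 3.102 servings and 3.664 servings → $6.72.
Greek yogurt + milk: the both-tight solution has a negative serving — not a feasible corner.
tempeh + spinach with both targets exact would need a negative amount; discard.
tempeh + milk with both tight: 6.053 servings and 1.836 servings → $7.03.
spinach + milk with both tight: 3.715 servings and 1.267 servings → $4.71.
Cheapest feasible corner: $4.71.

$4.71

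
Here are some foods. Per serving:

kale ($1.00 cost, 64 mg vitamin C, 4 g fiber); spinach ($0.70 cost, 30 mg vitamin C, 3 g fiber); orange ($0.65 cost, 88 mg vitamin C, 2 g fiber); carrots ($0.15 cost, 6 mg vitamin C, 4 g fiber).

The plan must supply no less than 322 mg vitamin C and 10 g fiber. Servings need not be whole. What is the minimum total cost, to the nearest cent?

$2.45

kale only: max(322/64, 10/4) = 5.031 servings → $5.03.
spinach only: max(322/30, 10/3) = 10.73 servings → $7.51.
orange only: max(322/88, 10/2) = 5 servings → $3.25.
carrots only: max(322/6, 10/4) = 53.67 servings → $8.05.
kale + spinach with both targets exact would need a negative amount; discard.
kale + orange with both tight: 1.054 servings and 2.893 servings → $2.93.
kale + carrots: the both-tight solution has a negative serving — not a feasible corner.
spinach + orange with both tight: 1.157 servings and 3.265 servings → $2.93.
spinach + carrots: the both-tight solution has a negative serving — not a feasible corner.
orange + carrots with both tight: 3.612 servings and 0.6941 servings → $2.45.
The minimum over all feasible corners is $2.45.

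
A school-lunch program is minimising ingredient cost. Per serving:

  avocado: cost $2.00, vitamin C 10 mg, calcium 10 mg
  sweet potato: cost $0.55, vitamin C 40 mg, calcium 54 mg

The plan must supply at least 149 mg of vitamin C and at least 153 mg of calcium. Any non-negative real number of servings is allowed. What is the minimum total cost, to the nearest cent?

$2.05

Two binding constraints pin down two serving amounts, so the optimal mix uses at most two foods. The candidates are each food alone (scaled to the tighter of vitamin C/calcium) and each pair with both constraints tight.
avocado only: max(149/10, 153/10) = 15.3 servings → $30.60.
sweet potato only: max(149/40, 153/54) = 3.725 servings → $2.05.
avocado + sweet potato with both tight: 13.76 servings and 0.2857 servings → $27.67.
So the least-cost plan costs $2.05.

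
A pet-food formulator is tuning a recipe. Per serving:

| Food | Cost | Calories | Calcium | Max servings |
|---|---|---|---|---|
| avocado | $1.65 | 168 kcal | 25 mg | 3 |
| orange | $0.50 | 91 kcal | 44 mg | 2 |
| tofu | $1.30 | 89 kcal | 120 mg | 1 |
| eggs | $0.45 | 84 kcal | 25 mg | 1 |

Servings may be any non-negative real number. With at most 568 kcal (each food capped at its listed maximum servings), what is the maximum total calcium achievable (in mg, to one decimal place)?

Calcium per kcal: tofu 1.348, orange 0.4835, eggs 0.2976, avocado 0.1488.
Take 1 serving of tofu: uses 89 kcal, +120.0 mg calcium (running total 120.0 mg).
Take 2 servings of orange: uses 182 kcal, +88.0 mg calcium (running total 208.0 mg).
Take 1 serving of eggs: uses 84 kcal, +25.0 mg calcium (running total 233.0 mg).
Take 1.268 servings of avocado: uses 213 kcal, +31.7 mg calcium (running total 264.7 mg).
Filling greedily by calcium-per-kcal is optimal for one linear limit, giving 264.7 mg.

264.7 mg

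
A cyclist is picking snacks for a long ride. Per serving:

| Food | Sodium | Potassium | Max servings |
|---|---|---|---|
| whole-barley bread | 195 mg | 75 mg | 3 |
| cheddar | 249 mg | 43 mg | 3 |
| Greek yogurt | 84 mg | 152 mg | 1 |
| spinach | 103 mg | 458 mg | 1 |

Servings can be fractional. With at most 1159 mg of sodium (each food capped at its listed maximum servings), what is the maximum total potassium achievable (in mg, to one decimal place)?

901.8 mg

Potassium per mg sodium: spinach 4.447, Greek yogurt 1.81, whole-barley bread 0.3846, cheddar 0.1727.
Take 1 serving of spinach: uses 103 mg sodium, +458.0 mg potassium (running total 458.0 mg).
Take 1 serving of Greek yogurt: uses 84 mg sodium, +152.0 mg potassium (running total 610.0 mg).
Take 3 servings of whole-barley bread: uses 585 mg sodium, +225.0 mg potassium (running total 835.0 mg).
Take 1.554 servings of cheddar: uses 387 mg sodium, +66.8 mg potassium (running total 901.8 mg).
Greedy by best ratio exhausts the sodium allowance optimally: 901.8 mg.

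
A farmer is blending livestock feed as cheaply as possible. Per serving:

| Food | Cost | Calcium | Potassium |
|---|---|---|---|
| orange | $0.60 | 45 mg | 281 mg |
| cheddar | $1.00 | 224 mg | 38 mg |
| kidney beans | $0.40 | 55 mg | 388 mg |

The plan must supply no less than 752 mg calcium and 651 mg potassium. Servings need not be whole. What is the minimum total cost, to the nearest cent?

$3.57

At the optimum either one food covers both requirements or two foods hit both targets exactly; no other combination can be cheaper.
orange only: max(752/45, 651/281) = 16.71 servings → $10.03.
cheddar only: max(752/224, 651/38) = 17.13 servings → $17.13.
kidney beans only: max(752/55, 651/388) = 13.67 servings → $5.47.
orange + cheddar with both tight: 1.915 servings and 2.972 servings → $4.12.
orange + kidney beans with both targets exact would need a negative amount; discard.
cheddar + kidney beans with both tight: 3.018 servings and 1.382 servings → $3.57.
The minimum over all feasible corners is $3.57.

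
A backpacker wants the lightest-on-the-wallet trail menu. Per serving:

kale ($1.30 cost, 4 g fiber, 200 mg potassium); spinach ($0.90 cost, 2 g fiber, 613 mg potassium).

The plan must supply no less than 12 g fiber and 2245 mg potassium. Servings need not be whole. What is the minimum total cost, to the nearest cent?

This is a tiny linear program; its minimum lies at a vertex of the feasible set. List the vertices and price them.
kale only: max(12/4, 2245/200) = 11.22 servings → $14.59.
spinach only: max(12/2, 2245/613) = 6 servings → $5.40.
kale + spinach with both tight: 1.397 servings and 3.207 servings → $4.70.
Cheapest feasible corner: $4.70.

$4.70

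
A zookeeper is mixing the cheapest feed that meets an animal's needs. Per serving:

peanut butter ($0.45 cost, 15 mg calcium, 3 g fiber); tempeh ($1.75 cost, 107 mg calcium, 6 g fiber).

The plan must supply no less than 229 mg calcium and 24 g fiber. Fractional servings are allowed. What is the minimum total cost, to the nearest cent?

Minimising a linear cost over {calcium ≥ 229, fiber ≥ 24, servings ≥ 0} — the optimum is at a vertex, using one or two foods.
peanut butter only: max(229/15, 24/3) = 15.27 servings → $6.87.
tempeh only: max(229/107, 24/6) = 4 servings → $7.00.
peanut butter + tempeh with both tight: 5.169 servings and 1.416 servings → $4.80.
Cheapest feasible corner: $4.80.

$4.80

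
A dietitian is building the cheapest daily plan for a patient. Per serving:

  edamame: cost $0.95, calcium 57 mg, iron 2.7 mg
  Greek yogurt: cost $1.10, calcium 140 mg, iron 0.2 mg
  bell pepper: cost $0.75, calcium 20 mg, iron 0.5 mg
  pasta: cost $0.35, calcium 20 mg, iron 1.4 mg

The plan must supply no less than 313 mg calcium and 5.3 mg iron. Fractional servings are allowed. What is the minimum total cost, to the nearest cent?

$3.14

Compare the cost at each extreme point of the feasible region.
edamame only: max(313/57, 5.3/2.7) = 5.491 servings → $5.22.
Greek yogurt only: max(313/140, 5.3/0.2) = 26.5 servings → $29.15.
bell pepper only: max(313/20, 5.3/0.5) = 15.65 servings → $11.74.
pasta only: max(313/20, 5.3/1.4) = 15.65 servings → $5.48.
edamame + Greek yogurt with both tight: 1.853 servings and 1.481 servings → $3.39.
edamame + bell pepper: the both-tight solution has a negative serving — not a feasible corner.
edamame + pasta with both targets exact would need a negative amount; discard.
Greek yogurt + bell pepper with both tight: 0.7652 servings and 10.29 servings → $8.56.
Greek yogurt + pasta with both tight: 1.73 servings and 3.539 servings → $3.14.
bell pepper + pasta: the both-tight solution has a negative serving — not a feasible corner.
The minimum over all feasible corners is $3.14.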